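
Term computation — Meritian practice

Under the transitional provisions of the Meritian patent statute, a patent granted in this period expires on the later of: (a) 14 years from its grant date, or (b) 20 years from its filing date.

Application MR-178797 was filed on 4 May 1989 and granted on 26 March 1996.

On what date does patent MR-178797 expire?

2010-03-26

(a) grant + 14 years → 26 March 2010.
(b) filing + 20 years → 4 May 2009.
Later of the two: 26 March 2010.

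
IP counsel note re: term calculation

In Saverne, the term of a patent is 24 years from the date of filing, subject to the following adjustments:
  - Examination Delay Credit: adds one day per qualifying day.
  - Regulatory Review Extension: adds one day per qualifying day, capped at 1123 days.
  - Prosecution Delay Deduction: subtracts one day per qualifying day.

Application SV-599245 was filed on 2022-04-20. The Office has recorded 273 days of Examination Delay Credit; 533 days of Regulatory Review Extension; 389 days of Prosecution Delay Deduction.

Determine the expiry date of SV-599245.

2047-06-11

Base term: filing date + 24 years → 20 April 2046.
Examination Delay Credit: +273 days → 18 January 2047.
Regulatory Review Extension: 533 days (within the 1123-day cap) → +533 days → 4 July 2048.
Prosecution Delay Deduction: −389 days → 11 June 2047.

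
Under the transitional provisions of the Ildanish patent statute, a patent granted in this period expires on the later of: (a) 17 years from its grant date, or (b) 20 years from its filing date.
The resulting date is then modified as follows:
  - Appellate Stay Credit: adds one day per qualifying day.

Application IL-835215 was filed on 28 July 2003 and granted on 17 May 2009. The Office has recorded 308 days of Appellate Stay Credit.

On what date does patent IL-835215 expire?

(a) grant + 17 years → 17 May 2026.
(b) filing + 20 years → 28 July 2023.
Later of the two: 17 May 2026.
Appellate Stay Credit: +308 days → 21 March 2027.

March 21, 2027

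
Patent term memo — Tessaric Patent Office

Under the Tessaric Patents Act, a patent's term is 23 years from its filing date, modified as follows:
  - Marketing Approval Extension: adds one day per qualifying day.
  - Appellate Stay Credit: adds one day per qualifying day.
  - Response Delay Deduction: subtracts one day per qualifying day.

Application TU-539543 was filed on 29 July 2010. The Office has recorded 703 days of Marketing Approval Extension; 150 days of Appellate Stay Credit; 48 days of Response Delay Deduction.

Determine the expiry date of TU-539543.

Base term: filing date + 23 years → 29 July 2033.
Marketing Approval Extension: +703 days → 2 July 2035.
Appellate Stay Credit: +150 days → 29 November 2035.
Response Delay Deduction: −48 days → 12 October 2035.

October 12, 2035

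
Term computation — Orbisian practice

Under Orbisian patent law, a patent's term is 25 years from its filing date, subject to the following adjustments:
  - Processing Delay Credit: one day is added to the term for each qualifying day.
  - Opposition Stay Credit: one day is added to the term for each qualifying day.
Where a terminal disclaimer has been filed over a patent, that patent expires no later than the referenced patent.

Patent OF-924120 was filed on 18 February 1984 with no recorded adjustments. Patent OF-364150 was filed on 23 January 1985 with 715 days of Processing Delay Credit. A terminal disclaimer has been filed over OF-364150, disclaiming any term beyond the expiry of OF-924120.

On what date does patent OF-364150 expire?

2009-02-18

Natural term of OF-364150:
  Base: filing + 25 years → 23 January 2010.
  Processing Delay Credit: +715 days → 8 January 2012.
Expiry of referenced patent OF-924120:
  Base: filing + 25 years → 18 February 2009.
Terminal disclaimer: OF-364150 expires on the earlier of 8 January 2012 and 18 February 2009.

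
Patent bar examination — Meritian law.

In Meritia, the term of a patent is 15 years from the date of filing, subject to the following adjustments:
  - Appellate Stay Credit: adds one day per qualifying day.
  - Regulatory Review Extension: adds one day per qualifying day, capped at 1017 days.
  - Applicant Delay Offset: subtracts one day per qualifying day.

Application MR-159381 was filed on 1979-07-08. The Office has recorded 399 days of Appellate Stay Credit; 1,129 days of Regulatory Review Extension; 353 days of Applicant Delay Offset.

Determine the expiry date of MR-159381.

June 5, 1997

Base term: filing date + 15 years → 8 July 1994.
Appellate Stay Credit: +399 days → 11 August 1995.
Regulatory Review Extension: 1129 days claimed exceeds the 1017-day cap, so +1017 days → 24 May 1998.
Applicant Delay Offset: −353 days → 5 June 1997.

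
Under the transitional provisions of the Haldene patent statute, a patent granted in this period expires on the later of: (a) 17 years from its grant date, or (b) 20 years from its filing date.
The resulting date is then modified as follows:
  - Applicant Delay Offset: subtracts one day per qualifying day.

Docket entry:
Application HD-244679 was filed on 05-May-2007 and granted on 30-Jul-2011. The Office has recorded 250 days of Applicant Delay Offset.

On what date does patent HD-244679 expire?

(a) grant + 17 years → 30 July 2028.
(b) filing + 20 years → 5 May 2027.
Later of the two: 30 July 2028.
Applicant Delay Offset: −250 days → 23 November 2027.

November 23, 2027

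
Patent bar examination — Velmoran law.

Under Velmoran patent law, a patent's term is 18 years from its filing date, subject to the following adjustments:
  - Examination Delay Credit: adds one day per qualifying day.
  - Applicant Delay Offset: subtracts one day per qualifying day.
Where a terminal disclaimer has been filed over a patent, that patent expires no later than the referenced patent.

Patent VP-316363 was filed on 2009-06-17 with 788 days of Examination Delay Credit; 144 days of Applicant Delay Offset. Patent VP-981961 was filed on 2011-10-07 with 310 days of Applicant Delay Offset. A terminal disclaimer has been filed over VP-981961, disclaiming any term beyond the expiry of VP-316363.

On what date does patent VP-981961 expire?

December 1, 2028

Natural term of VP-981961:
  Base: filing + 18 years → 7 October 2029.
  Applicant Delay Offset: −310 days → 1 December 2028.
Expiry of referenced patent VP-316363:
  Base: filing + 18 years → 17 June 2027.
  Examination Delay Credit: +788 days → 13 August 2029.
  Applicant Delay Offset: −144 days → 22 March 2029.
Terminal disclaimer: VP-981961 expires on the earlier of 1 December 2028 and 22 March 2029.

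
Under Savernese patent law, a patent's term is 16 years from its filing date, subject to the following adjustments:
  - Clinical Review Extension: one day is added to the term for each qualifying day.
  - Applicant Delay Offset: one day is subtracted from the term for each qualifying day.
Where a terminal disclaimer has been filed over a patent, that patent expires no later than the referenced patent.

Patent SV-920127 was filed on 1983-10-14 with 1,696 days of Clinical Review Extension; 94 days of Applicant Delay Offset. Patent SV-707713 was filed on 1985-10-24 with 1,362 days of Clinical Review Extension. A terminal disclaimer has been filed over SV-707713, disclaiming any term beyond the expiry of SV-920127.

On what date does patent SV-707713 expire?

Natural term of SV-707713:
  Base: filing + 16 years → 24 October 2001.
  Clinical Review Extension: +1362 days → 17 July 2005.
Expiry of referenced patent SV-920127:
  Base: filing + 16 years → 14 October 1999.
  Clinical Review Extension: +1696 days → 5 June 2004.
  Applicant Delay Offset: −94 days → 3 March 2004.
Terminal disclaimer: SV-707713 expires on the earlier of 17 July 2005 and 3 March 2004.

2004-03-03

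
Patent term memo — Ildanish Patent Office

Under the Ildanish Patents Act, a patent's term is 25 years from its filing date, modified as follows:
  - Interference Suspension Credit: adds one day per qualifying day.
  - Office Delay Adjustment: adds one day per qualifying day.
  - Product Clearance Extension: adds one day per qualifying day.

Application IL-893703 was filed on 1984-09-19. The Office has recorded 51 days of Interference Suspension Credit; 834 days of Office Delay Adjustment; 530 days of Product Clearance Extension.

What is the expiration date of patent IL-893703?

Base term: filing date + 25 years → 19 September 2009.
Interference Suspension Credit: +51 days → 9 November 2009.
Office Delay Adjustment: +834 days → 21 February 2012.
Product Clearance Extension: +530 days → 4 August 2013.

2013-08-04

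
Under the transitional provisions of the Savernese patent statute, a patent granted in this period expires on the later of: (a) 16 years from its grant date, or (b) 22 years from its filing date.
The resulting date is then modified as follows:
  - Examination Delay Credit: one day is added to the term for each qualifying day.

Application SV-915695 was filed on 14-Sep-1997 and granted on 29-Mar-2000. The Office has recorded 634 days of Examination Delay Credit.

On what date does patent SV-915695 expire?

June 9, 2021

(a) grant + 16 years → 29 March 2016.
(b) filing + 22 years → 14 September 2019.
Later of the two: 14 September 2019.
Examination Delay Credit: +634 days → 9 June 2021.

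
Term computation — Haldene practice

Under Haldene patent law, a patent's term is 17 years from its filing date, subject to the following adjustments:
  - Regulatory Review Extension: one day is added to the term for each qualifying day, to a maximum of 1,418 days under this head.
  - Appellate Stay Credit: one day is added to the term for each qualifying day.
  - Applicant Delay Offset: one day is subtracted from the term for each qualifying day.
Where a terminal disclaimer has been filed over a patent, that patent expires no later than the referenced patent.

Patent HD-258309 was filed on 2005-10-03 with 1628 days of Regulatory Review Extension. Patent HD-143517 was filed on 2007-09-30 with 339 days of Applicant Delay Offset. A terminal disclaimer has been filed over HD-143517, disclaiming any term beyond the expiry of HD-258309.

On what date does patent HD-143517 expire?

Natural term of HD-143517:
  Base: filing + 17 years → 30 September 2024.
  Applicant Delay Offset: −339 days → 27 October 2023.
Expiry of referenced patent HD-258309:
  Base: filing + 17 years → 3 October 2022.
  Regulatory Review Extension: 1628 days claimed exceeds the 1418-day cap, so +1418 days → 21 August 2026.
Terminal disclaimer: HD-143517 expires on the earlier of 27 October 2023 and 21 August 2026.

October 27, 2023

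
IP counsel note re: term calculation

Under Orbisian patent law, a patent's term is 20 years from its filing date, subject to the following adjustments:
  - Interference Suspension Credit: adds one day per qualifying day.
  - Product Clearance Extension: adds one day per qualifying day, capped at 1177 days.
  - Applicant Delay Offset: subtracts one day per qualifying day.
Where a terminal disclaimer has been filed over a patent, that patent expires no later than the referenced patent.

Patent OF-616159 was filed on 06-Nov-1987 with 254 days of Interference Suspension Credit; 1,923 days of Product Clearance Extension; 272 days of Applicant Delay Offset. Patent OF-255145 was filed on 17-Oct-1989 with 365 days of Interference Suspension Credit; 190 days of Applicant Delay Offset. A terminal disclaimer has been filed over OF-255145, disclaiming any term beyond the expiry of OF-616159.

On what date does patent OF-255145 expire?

2010-04-10

Natural term of OF-255145:
  Base: filing + 20 years → 17 October 2009.
  Interference Suspension Credit: +365 days → 17 October 2010.
  Applicant Delay Offset: −190 days → 10 April 2010.
Expiry of referenced patent OF-616159:
  Base: filing + 20 years → 6 November 2007.
  Interference Suspension Credit: +254 days → 17 July 2008.
  Product Clearance Extension: 1923 days claimed exceeds the 1177-day cap, so +1177 days → 7 October 2011.
  Applicant Delay Offset: −272 days → 8 January 2011.
Terminal disclaimer: OF-255145 expires on the earlier of 10 April 2010 and 8 January 2011.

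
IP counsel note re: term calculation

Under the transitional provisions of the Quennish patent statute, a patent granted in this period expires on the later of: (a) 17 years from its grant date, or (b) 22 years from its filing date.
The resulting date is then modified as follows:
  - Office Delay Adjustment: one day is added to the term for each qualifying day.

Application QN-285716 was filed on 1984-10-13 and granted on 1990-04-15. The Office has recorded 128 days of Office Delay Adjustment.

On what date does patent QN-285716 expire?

(a) grant + 17 years → 15 April 2007.
(b) filing + 22 years → 13 October 2006.
Later of the two: 15 April 2007.
Office Delay Adjustment: +128 days → 21 August 2007.

August 21, 2007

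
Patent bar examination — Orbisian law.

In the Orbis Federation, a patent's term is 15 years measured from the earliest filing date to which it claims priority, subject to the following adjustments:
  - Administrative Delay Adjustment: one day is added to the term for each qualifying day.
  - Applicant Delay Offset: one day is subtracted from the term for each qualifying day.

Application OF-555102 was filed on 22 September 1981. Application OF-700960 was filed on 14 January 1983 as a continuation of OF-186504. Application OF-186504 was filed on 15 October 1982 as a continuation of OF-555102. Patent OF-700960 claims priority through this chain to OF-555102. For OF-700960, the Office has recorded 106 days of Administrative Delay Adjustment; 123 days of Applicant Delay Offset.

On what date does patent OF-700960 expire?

Earliest priority filing: 22 September 1981.
Base term: 22 September 1981 + 15 years → 22 September 1996.
Administrative Delay Adjustment: +106 days → 6 January 1997.
Applicant Delay Offset: −123 days → 5 September 1996.

September 5, 1996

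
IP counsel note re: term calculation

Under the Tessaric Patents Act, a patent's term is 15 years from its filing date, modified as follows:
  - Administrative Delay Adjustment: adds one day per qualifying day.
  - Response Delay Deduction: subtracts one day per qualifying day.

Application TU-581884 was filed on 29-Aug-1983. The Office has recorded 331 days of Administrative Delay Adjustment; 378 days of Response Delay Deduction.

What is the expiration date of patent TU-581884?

Base term: filing date + 15 years → 29 August 1998.
Administrative Delay Adjustment: +331 days → 26 July 1999.
Response Delay Deduction: −378 days → 13 July 1998.

July 13, 1998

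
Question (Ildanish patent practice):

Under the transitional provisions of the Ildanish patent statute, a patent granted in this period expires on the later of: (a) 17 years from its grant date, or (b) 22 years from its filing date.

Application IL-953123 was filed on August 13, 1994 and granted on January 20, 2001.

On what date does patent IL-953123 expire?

(a) grant + 17 years → 20 January 2018.
(b) filing + 22 years → 13 August 2016.
Later of the two: 20 January 2018.

2018-01-20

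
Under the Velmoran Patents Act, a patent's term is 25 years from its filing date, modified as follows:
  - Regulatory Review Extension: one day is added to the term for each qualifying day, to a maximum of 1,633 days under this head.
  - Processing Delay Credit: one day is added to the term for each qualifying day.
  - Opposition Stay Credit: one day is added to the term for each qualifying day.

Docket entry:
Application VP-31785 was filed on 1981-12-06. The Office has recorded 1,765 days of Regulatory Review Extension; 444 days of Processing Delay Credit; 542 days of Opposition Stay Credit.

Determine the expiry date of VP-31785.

2014-02-06

Base term: filing date + 25 years → 6 December 2006.
Regulatory Review Extension: 1765 days claimed exceeds the 1633-day cap, so +1633 days → 27 May 2011.
Processing Delay Credit: +444 days → 13 August 2012.
Opposition Stay Credit: +542 days → 6 February 2014.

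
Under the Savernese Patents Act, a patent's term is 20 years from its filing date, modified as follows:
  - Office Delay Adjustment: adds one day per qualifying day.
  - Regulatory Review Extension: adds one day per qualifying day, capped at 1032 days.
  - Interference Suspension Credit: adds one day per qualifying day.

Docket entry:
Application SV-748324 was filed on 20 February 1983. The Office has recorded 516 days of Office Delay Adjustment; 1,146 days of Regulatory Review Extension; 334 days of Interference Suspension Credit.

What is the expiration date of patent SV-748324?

Base term: filing date + 20 years → 20 February 2003.
Office Delay Adjustment: +516 days → 20 July 2004.
Regulatory Review Extension: 1146 days claimed exceeds the 1032-day cap, so +1032 days → 18 May 2007.
Interference Suspension Credit: +334 days → 16 April 2008.

2008-04-16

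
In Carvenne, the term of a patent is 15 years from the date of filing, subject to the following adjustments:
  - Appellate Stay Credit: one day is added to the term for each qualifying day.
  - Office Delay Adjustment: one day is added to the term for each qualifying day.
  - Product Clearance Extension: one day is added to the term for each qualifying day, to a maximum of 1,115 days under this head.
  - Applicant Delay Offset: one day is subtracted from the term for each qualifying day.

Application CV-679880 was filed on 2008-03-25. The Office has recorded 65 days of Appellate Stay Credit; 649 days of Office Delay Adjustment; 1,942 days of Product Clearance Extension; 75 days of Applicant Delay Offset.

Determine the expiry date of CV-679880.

2028-01-12

Base term: filing date + 15 years → 25 March 2023.
Appellate Stay Credit: +65 days → 29 May 2023.
Office Delay Adjustment: +649 days → 8 March 2025.
Product Clearance Extension: 1942 days claimed exceeds the 1115-day cap, so +1115 days → 27 March 2028.
Applicant Delay Offset: −75 days → 12 January 2028.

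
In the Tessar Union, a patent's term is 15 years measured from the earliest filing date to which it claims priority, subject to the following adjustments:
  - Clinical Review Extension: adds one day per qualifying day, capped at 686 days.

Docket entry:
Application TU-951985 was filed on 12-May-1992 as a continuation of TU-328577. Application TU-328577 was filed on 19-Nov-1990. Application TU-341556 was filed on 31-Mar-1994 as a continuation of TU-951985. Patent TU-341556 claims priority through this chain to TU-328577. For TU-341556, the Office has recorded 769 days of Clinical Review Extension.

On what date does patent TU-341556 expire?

Earliest priority filing: 19 November 1990.
Base term: 19 November 1990 + 15 years → 19 November 2005.
Clinical Review Extension: 769 days claimed exceeds the 686-day cap, so +686 days → 6 October 2007.

2007-10-06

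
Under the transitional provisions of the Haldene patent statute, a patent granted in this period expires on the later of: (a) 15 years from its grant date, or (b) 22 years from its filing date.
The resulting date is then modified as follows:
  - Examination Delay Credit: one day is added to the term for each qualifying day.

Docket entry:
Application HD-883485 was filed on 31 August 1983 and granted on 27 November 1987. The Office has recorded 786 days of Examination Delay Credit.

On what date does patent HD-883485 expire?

(a) grant + 15 years → 27 November 2002.
(b) filing + 22 years → 31 August 2005.
Later of the two: 31 August 2005.
Examination Delay Credit: +786 days → 26 October 2007.

October 26, 2007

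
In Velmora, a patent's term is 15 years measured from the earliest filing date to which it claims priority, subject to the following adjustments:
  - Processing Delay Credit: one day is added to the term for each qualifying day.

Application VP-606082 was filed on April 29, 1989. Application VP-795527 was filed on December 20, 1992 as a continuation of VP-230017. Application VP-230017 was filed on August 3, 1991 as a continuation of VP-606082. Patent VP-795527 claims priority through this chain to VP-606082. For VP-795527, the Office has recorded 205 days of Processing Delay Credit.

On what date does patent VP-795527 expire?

Earliest priority filing: 29 April 1989.
Base term: 29 April 1989 + 15 years → 29 April 2004.
Processing Delay Credit: +205 days → 20 November 2004.

2004-11-20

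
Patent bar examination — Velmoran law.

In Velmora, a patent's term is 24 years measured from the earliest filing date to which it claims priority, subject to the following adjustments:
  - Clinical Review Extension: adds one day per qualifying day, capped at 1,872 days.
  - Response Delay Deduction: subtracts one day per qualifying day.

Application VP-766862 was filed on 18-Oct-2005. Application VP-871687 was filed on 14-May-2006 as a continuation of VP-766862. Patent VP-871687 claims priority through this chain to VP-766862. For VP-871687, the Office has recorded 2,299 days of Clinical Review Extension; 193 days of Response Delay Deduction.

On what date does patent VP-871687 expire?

Earliest priority filing: 18 October 2005.
Base term: 18 October 2005 + 24 years → 18 October 2029.
Clinical Review Extension: 2299 days claimed exceeds the 1872-day cap, so +1872 days → 3 December 2034.
Response Delay Deduction: −193 days → 24 May 2034.

2034-05-24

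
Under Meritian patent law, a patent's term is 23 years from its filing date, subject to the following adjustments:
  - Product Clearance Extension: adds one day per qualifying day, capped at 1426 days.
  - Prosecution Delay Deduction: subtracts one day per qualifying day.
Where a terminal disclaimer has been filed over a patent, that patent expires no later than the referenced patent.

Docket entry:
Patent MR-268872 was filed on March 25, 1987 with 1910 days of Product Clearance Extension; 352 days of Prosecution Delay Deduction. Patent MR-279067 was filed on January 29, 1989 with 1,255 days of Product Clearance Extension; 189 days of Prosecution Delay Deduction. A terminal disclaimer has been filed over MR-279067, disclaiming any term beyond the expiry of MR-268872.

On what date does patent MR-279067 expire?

Natural term of MR-279067:
  Base: filing + 23 years → 29 January 2012.
  Product Clearance Extension: 1255 days (within the 1426-day cap) → +1255 days → 7 July 2015.
  Prosecution Delay Deduction: −189 days → 30 December 2014.
Expiry of referenced patent MR-268872:
  Base: filing + 23 years → 25 March 2010.
  Product Clearance Extension: 1910 days claimed exceeds the 1426-day cap, so +1426 days → 18 February 2014.
  Prosecution Delay Deduction: −352 days → 3 March 2013.
Terminal disclaimer: MR-279067 expires on the earlier of 30 December 2014 and 3 March 2013.

March 3, 2013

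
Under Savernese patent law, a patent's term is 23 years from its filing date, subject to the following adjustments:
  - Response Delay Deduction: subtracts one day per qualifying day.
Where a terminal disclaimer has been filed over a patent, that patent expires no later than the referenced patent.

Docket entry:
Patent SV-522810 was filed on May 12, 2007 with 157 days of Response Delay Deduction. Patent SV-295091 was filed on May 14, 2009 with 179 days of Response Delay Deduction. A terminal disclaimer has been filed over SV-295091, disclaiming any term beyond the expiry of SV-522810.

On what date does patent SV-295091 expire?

2029-12-06

Natural term of SV-295091:
  Base: filing + 23 years → 14 May 2032.
  Response Delay Deduction: −179 days → 17 November 2031.
Expiry of referenced patent SV-522810:
  Base: filing + 23 years → 12 May 2030.
  Response Delay Deduction: −157 days → 6 December 2029.
Terminal disclaimer: SV-295091 expires on the earlier of 17 November 2031 and 6 December 2029.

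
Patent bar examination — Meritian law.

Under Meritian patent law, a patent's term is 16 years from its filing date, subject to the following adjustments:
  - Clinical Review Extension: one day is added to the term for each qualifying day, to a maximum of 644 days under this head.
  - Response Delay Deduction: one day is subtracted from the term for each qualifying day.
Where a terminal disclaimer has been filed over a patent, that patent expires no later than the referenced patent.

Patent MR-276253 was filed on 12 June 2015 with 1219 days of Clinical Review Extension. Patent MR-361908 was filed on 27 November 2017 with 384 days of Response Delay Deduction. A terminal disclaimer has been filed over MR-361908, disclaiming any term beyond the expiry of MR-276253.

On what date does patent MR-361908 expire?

2032-11-08

Natural term of MR-361908:
  Base: filing + 16 years → 27 November 2033.
  Response Delay Deduction: −384 days → 8 November 2032.
Expiry of referenced patent MR-276253:
  Base: filing + 16 years → 12 June 2031.
  Clinical Review Extension: 1219 days claimed exceeds the 644-day cap, so +644 days → 17 March 2033.
Terminal disclaimer: MR-361908 expires on the earlier of 8 November 2032 and 17 March 2033.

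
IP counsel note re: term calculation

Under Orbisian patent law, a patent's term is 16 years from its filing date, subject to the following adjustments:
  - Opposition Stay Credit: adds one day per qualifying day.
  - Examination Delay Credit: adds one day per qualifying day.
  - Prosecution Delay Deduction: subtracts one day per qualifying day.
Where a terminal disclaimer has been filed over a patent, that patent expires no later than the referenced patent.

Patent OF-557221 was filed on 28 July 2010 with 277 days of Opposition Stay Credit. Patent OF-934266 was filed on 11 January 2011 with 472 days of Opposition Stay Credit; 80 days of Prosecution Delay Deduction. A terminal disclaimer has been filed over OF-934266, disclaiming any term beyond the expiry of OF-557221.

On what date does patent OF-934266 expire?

Natural term of OF-934266:
  Base: filing + 16 years → 11 January 2027.
  Opposition Stay Credit: +472 days → 27 April 2028.
  Prosecution Delay Deduction: −80 days → 7 February 2028.
Expiry of referenced patent OF-557221:
  Base: filing + 16 years → 28 July 2026.
  Opposition Stay Credit: +277 days → 1 May 2027.
Terminal disclaimer: OF-934266 expires on the earlier of 7 February 2028 and 1 May 2027.

May 1, 2027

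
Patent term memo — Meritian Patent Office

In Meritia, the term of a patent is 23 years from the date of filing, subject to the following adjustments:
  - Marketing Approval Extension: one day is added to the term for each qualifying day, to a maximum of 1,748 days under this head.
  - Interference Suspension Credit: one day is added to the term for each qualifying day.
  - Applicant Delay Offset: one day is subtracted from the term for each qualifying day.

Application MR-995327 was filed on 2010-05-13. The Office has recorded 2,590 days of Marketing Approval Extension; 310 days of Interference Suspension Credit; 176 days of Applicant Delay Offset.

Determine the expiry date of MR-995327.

July 8, 2038

Base term: filing date + 23 years → 13 May 2033.
Marketing Approval Extension: 2590 days claimed exceeds the 1748-day cap, so +1748 days → 24 February 2038.
Interference Suspension Credit: +310 days → 31 December 2038.
Applicant Delay Offset: −176 days → 8 July 2038.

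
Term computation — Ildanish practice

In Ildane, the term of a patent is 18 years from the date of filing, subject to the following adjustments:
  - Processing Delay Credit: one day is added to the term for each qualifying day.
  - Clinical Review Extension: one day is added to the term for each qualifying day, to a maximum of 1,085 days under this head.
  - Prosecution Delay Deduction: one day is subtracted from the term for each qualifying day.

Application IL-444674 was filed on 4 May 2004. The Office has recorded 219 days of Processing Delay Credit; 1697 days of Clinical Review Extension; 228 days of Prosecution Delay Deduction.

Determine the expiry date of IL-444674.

Base term: filing date + 18 years → 4 May 2022.
Processing Delay Credit: +219 days → 9 December 2022.
Clinical Review Extension: 1697 days claimed exceeds the 1085-day cap, so +1085 days → 28 November 2025.
Prosecution Delay Deduction: −228 days → 14 April 2025.

April 14, 2025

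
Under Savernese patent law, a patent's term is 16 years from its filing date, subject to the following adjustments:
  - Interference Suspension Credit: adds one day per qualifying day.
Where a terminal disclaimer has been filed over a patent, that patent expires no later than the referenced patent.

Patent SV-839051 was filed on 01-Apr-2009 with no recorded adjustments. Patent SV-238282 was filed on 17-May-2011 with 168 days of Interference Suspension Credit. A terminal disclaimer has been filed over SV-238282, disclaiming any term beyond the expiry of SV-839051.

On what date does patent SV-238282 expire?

Natural term of SV-238282:
  Base: filing + 16 years → 17 May 2027.
  Interference Suspension Credit: +168 days → 1 November 2027.
Expiry of referenced patent SV-839051:
  Base: filing + 16 years → 1 April 2025.
Terminal disclaimer: SV-238282 expires on the earlier of 1 November 2027 and 1 April 2025.

April 1, 2025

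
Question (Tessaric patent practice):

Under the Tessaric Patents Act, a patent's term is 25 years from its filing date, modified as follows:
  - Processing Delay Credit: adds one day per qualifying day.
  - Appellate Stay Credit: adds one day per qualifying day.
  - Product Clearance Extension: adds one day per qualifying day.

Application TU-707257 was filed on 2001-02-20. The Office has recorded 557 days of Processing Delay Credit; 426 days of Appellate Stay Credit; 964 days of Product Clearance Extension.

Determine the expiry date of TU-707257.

2031-06-21

Base term: filing date + 25 years → 20 February 2026.
Processing Delay Credit: +557 days → 31 August 2027.
Appellate Stay Credit: +426 days → 30 October 2028.
Product Clearance Extension: +964 days → 21 June 2031.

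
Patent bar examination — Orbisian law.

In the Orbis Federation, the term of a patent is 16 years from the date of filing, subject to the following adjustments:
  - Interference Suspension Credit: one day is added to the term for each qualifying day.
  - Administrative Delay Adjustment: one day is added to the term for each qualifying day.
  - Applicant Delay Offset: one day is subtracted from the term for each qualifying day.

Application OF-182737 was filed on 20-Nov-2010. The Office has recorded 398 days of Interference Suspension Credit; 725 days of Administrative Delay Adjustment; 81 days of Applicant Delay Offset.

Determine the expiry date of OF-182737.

Base term: filing date + 16 years → 20 November 2026.
Interference Suspension Credit: +398 days → 23 December 2027.
Administrative Delay Adjustment: +725 days → 17 December 2029.
Applicant Delay Offset: −81 days → 27 September 2029.

September 27, 2029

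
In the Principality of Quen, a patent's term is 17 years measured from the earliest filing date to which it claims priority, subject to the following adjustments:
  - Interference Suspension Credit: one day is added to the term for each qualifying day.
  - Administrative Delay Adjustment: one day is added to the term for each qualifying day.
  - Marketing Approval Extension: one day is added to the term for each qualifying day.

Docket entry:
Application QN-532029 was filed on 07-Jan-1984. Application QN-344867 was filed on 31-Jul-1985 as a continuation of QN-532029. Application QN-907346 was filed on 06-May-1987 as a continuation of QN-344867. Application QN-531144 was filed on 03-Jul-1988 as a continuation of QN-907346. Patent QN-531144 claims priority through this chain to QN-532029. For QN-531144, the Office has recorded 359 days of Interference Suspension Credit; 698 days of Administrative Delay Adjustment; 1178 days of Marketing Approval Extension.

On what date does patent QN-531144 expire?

February 20, 2007

Earliest priority filing: 7 January 1984.
Base term: 7 January 1984 + 17 years → 7 January 2001.
Interference Suspension Credit: +359 days → 1 January 2002.
Administrative Delay Adjustment: +698 days → 30 November 2003.
Marketing Approval Extension: +1178 days → 20 February 2007.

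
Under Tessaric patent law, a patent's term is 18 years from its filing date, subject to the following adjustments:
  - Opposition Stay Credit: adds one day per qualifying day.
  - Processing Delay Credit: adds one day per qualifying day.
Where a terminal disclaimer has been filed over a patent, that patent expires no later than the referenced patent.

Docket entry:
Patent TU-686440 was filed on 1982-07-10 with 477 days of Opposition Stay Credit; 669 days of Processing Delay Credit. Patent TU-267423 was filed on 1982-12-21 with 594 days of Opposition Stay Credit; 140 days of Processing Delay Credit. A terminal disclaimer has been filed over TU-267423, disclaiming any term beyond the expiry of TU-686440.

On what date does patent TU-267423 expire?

Natural term of TU-267423:
  Base: filing + 18 years → 21 December 2000.
  Opposition Stay Credit: +594 days → 7 August 2002.
  Processing Delay Credit: +140 days → 25 December 2002.
Expiry of referenced patent TU-686440:
  Base: filing + 18 years → 10 July 2000.
  Opposition Stay Credit: +477 days → 30 October 2001.
  Processing Delay Credit: +669 days → 30 August 2003.
Terminal disclaimer: TU-267423 expires on the earlier of 25 December 2002 and 30 August 2003.

2002-12-25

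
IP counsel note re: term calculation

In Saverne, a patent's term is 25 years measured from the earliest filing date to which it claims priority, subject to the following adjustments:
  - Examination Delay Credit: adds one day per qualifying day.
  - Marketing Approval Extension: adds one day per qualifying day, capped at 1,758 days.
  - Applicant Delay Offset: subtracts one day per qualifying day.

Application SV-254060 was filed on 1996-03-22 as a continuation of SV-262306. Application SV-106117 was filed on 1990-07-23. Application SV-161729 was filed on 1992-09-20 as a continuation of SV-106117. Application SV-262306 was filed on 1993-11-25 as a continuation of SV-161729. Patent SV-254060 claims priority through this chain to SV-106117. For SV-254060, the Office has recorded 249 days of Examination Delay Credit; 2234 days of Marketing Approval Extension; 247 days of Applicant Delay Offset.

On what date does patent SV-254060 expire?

Earliest priority filing: 23 July 1990.
Base term: 23 July 1990 + 25 years → 23 July 2015.
Examination Delay Credit: +249 days → 28 March 2016.
Marketing Approval Extension: 2234 days claimed exceeds the 1758-day cap, so +1758 days → 19 January 2021.
Applicant Delay Offset: −247 days → 17 May 2020.

2020-05-17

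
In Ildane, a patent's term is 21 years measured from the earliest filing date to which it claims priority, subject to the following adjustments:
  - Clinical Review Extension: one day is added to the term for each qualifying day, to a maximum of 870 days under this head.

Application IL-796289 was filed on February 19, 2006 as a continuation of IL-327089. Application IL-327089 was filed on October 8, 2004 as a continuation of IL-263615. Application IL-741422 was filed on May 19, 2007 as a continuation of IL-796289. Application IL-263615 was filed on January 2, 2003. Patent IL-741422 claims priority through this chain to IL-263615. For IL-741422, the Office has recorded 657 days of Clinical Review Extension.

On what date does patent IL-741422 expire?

Earliest priority filing: 2 January 2003.
Base term: 2 January 2003 + 21 years → 2 January 2024.
Clinical Review Extension: 657 days (within the 870-day cap) → +657 days → 20 October 2025.

October 20, 2025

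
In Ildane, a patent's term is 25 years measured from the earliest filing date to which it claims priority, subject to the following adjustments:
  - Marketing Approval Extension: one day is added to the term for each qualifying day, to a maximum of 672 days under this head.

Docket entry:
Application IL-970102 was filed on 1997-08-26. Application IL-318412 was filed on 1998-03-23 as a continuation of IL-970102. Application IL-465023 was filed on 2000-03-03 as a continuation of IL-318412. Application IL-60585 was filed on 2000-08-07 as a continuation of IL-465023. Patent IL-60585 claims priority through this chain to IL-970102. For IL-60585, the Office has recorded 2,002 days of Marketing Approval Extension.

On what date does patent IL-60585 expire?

Earliest priority filing: 26 August 1997.
Base term: 26 August 1997 + 25 years → 26 August 2022.
Marketing Approval Extension: 2002 days claimed exceeds the 672-day cap, so +672 days → 28 June 2024.

2024-06-28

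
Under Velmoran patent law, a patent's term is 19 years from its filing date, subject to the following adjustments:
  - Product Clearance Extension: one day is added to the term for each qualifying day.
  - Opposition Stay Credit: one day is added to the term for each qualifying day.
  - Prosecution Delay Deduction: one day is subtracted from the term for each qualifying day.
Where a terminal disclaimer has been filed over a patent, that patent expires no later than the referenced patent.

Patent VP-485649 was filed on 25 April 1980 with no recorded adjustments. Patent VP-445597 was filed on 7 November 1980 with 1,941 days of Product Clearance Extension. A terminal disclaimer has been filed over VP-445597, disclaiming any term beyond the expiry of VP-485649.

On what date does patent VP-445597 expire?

1999-04-25

Natural term of VP-445597:
  Base: filing + 19 years → 7 November 1999.
  Product Clearance Extension: +1941 days → 1 March 2005.
Expiry of referenced patent VP-485649:
  Base: filing + 19 years → 25 April 1999.
Terminal disclaimer: VP-445597 expires on the earlier of 1 March 2005 and 25 April 1999.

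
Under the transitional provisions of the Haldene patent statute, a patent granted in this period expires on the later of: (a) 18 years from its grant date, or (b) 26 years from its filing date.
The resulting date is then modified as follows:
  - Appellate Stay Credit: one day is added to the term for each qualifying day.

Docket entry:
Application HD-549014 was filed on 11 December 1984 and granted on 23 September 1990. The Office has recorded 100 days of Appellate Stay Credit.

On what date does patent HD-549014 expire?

March 21, 2011

(a) grant + 18 years → 23 September 2008.
(b) filing + 26 years → 11 December 2010.
Later of the two: 11 December 2010.
Appellate Stay Credit: +100 days → 21 March 2011.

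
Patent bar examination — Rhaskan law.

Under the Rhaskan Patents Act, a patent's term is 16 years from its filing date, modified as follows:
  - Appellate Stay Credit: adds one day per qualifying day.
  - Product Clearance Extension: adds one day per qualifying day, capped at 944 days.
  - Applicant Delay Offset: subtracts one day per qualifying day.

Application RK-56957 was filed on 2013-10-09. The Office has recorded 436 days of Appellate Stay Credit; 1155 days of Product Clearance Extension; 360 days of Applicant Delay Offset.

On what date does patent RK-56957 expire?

July 25, 2032

Base term: filing date + 16 years → 9 October 2029.
Appellate Stay Credit: +436 days → 19 December 2030.
Product Clearance Extension: 1155 days claimed exceeds the 944-day cap, so +944 days → 20 July 2033.
Applicant Delay Offset: −360 days → 25 July 2032.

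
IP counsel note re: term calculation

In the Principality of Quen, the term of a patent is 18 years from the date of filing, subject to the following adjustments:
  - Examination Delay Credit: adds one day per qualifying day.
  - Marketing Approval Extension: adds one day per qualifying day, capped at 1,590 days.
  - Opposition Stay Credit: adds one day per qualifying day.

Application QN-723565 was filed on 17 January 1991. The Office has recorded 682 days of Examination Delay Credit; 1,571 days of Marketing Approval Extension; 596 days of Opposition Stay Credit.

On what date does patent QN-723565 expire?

Base term: filing date + 18 years → 17 January 2009.
Examination Delay Credit: +682 days → 30 November 2010.
Marketing Approval Extension: 1571 days (within the 1590-day cap) → +1571 days → 20 March 2015.
Opposition Stay Credit: +596 days → 5 November 2016.

November 5, 2016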